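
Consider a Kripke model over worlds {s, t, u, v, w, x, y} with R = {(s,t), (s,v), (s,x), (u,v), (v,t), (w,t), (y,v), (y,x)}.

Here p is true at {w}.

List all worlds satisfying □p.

s: successors {t, v, x}; p there: t:F, v:F, x:F. ✗
t: no successors, so □p holds vacuously. ✓
u: successors {v}; p there: v:F. ✗
v: successors {t}; p there: t:F. ✗
w: successors {t}; p there: t:F. ✗
x: no successors, so □p holds vacuously. ✓
y: successors {v, x}; p there: v:F, x:F. ✗

{t, x}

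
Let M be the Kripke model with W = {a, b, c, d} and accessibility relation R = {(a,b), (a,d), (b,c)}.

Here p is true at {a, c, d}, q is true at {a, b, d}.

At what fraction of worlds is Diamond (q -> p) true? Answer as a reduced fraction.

a: successors {b, d}; q -> p there: b:F, d:T. ✓
b: successors {c}; q -> p there: c:T. ✓
c: no successors, so Diamond (q -> p) fails. ✗
d: no successors, so Diamond (q -> p) fails. ✗
That's 2 of 4 worlds, so 2/4 = 1/2.

1/2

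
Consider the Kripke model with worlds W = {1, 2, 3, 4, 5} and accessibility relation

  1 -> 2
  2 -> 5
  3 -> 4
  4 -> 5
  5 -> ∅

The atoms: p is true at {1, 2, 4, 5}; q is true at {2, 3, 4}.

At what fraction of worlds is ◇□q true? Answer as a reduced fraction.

2/5

1: successors {2}; □q there: 2:F. ✗
2: successors {5}; □q there: 5:T. ✓
3: successors {4}; □q there: 4:F. ✗
4: successors {5}; □q there: 5:T. ✓
5: no successors, so ◇□q fails. ✗
That's 2 of 5 worlds, so 2/5.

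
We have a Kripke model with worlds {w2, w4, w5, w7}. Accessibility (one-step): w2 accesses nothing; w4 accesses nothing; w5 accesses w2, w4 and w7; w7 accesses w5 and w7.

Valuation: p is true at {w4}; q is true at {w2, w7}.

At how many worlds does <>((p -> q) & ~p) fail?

2

w2: no successors, so <>((p -> q) & ~p) fails. ✗
w4: no successors, so <>((p -> q) & ~p) fails. ✗
w5: successors {w2, w4, w7}; (p -> q) & ~p there: w2:T, w4:F, w7:T. ✓
w7: successors {w5, w7}; (p -> q) & ~p there: w5:T, w7:T. ✓
Satisfying worlds: {w5, w7}.
So <>((p -> q) & ~p) fails at the other 2 worlds.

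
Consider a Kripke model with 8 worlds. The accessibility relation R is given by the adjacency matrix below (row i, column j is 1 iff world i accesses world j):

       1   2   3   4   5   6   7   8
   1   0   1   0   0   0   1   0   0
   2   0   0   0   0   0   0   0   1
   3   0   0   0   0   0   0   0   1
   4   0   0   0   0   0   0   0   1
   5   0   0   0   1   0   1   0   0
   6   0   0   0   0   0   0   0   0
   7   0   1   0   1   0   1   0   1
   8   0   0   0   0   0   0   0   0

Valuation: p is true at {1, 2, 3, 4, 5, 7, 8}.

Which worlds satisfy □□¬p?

1: successors {2, 6}; □¬p there: 2:F, 6:T. ✗
2: successors {8}; □¬p there: 8:T. ✓
3: successors {8}; □¬p there: 8:T. ✓
4: successors {8}; □¬p there: 8:T. ✓
5: successors {4, 6}; □¬p there: 4:F, 6:T. ✗
6: no successors, so □□¬p holds vacuously. ✓
7: successors {2, 4, 6, 8}; □¬p there: 2:F, 4:F, 6:T, 8:T. ✗
8: no successors, so □□¬p holds vacuously. ✓

{2, 3, 4, 6, 8}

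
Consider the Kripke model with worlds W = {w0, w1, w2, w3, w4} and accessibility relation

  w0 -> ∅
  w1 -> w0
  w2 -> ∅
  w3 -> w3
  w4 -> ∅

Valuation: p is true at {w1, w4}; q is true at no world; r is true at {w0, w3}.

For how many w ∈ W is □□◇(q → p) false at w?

w0: no successors, so □□◇(q → p) holds vacuously. ✓
w1: successors {w0}; □◇(q → p) there: w0:T. ✓
w2: no successors, so □□◇(q → p) holds vacuously. ✓
w3: successors {w3}; □◇(q → p) there: w3:T. ✓
w4: no successors, so □□◇(q → p) holds vacuously. ✓
Satisfying worlds: {w0, w1, w2, w3, w4}.
So □□◇(q → p) fails at the other 0 worlds.

0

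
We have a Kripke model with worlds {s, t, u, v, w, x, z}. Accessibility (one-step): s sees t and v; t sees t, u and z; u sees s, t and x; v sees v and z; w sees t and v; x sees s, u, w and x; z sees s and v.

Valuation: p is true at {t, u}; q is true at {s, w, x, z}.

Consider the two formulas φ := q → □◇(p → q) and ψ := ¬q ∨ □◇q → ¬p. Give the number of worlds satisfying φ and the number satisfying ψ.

7 and 5

For q → □◇(p → q):
s: q is T, □◇(p → q) is T. ✓
t: q is F, □◇(p → q) is T. ✓
u: q is F, □◇(p → q) is T. ✓
v: q is F, □◇(p → q) is T. ✓
w: q is T, □◇(p → q) is T. ✓
x: q is T, □◇(p → q) is T. ✓
z: q is T, □◇(p → q) is T. ✓
— 7 worlds.
For ¬q ∨ □◇q → ¬p:
s: ¬q ∨ □◇q is T, ¬p is T. ✓
t: ¬q ∨ □◇q is T, ¬p is F. ✗
u: ¬q ∨ □◇q is T, ¬p is F. ✗
v: ¬q ∨ □◇q is T, ¬p is T. ✓
w: ¬q ∨ □◇q is T, ¬p is T. ✓
x: ¬q ∨ □◇q is F, ¬p is T. ✓
z: ¬q ∨ □◇q is F, ¬p is T. ✓
— 5 worlds.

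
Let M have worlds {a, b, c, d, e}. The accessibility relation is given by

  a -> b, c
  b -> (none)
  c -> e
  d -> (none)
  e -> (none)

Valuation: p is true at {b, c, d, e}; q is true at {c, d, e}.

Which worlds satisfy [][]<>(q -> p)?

a: successors {b, c}; []<>(q -> p) there: b:T, c:F. ✗
b: no successors, so [][]<>(q -> p) holds vacuously. ✓
c: successors {e}; []<>(q -> p) there: e:T. ✓
d: no successors, so [][]<>(q -> p) holds vacuously. ✓
e: no successors, so [][]<>(q -> p) holds vacuously. ✓

{b, c, d, e}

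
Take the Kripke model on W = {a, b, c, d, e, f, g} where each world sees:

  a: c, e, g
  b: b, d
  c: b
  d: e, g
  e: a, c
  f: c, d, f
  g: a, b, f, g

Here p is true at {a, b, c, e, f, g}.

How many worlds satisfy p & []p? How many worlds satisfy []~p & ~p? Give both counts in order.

For p & []p:
a: p is T, []p is T. ✓
b: p is T, []p is F. ✗
c: p is T, []p is T. ✓
d: p is F, []p is T. ✗
e: p is T, []p is T. ✓
f: p is T, []p is F. ✗
g: p is T, []p is T. ✓
— 4 worlds.
For []~p & ~p:
a: []~p is F, ~p is F. ✗
b: []~p is F, ~p is F. ✗
c: []~p is F, ~p is F. ✗
d: []~p is F, ~p is T. ✗
e: []~p is F, ~p is F. ✗
f: []~p is F, ~p is F. ✗
g: []~p is F, ~p is F. ✗
— 0 worlds.

4 and 0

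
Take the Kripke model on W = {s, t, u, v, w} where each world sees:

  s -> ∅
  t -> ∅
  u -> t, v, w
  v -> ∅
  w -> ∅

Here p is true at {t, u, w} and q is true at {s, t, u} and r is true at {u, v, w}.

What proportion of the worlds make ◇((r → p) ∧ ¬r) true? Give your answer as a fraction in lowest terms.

1/5

s: no successors, so ◇((r → p) ∧ ¬r) fails. ✗
t: no successors, so ◇((r → p) ∧ ¬r) fails. ✗
u: successors {t, v, w}; (r → p) ∧ ¬r there: t:T, v:F, w:F. ✓
v: no successors, so ◇((r → p) ∧ ¬r) fails. ✗
w: no successors, so ◇((r → p) ∧ ¬r) fails. ✗
That's 1 of 5 worlds, so 1/5.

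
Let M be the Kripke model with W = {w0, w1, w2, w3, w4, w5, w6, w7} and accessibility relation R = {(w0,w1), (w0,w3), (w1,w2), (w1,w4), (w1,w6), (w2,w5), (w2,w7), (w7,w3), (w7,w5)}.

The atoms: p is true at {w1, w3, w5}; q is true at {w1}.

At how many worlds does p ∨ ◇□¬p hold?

w0: p is F, ◇□¬p is T. ✓
w1: p is T, ◇□¬p is T. ✓
w2: p is F, ◇□¬p is T. ✓
w3: p is T, ◇□¬p is F. ✓
w4: p is F, ◇□¬p is F. ✗
w5: p is T, ◇□¬p is F. ✓
w6: p is F, ◇□¬p is F. ✗
w7: p is F, ◇□¬p is T. ✓
Satisfying worlds: {w0, w1, w2, w3, w5, w7}.

6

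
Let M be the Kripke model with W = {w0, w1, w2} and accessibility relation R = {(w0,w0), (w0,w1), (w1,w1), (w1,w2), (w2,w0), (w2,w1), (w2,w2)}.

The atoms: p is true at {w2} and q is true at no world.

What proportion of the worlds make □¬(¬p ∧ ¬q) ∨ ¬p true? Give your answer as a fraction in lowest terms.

w0: □¬(¬p ∧ ¬q) is F, ¬p is T. ✓
w1: □¬(¬p ∧ ¬q) is F, ¬p is T. ✓
w2: □¬(¬p ∧ ¬q) is F, ¬p is F. ✗
That's 2 of 3 worlds, so 2/3.

2/3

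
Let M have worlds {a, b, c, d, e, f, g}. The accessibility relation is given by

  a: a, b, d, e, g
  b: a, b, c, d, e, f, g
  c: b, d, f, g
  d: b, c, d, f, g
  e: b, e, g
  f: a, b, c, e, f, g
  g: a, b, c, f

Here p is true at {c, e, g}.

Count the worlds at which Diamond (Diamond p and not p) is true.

7

a: successors {a, b, d, e, g}; Diamond p and not p there: a:T, b:T, d:T, e:F, g:F. ✓
b: successors {a, b, c, d, e, f, g}; Diamond p and not p there: a:T, b:T, c:F, d:T, e:F, f:T, g:F. ✓
c: successors {b, d, f, g}; Diamond p and not p there: b:T, d:T, f:T, g:F. ✓
d: successors {b, c, d, f, g}; Diamond p and not p there: b:T, c:F, d:T, f:T, g:F. ✓
e: successors {b, e, g}; Diamond p and not p there: b:T, e:F, g:F. ✓
f: successors {a, b, c, e, f, g}; Diamond p and not p there: a:T, b:T, c:F, e:F, f:T, g:F. ✓
g: successors {a, b, c, f}; Diamond p and not p there: a:T, b:T, c:F, f:T. ✓
Satisfying worlds: {a, b, c, d, e, f, g}.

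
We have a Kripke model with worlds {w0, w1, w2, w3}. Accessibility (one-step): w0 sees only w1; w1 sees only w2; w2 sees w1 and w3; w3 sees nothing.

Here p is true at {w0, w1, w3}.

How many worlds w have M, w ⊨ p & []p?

2

w0: p is T, []p is T. ✓
w1: p is T, []p is F. ✗
w2: p is F, []p is T. ✗
w3: p is T, []p is T. ✓
Satisfying worlds: {w0, w3}.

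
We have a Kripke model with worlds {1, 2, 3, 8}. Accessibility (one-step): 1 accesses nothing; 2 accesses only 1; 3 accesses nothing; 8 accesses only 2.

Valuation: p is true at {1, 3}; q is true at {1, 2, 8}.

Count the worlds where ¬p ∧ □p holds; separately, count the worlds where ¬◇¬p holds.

1 and 3

For ¬p ∧ □p:
1: ¬p is F, □p is T. ✗
2: ¬p is T, □p is T. ✓
3: ¬p is F, □p is T. ✗
8: ¬p is T, □p is F. ✗
— 1 world.
For ¬◇¬p:
1: ◇¬p is F. ✓
2: ◇¬p is F. ✓
3: ◇¬p is F. ✓
8: ◇¬p is T. ✗
— 3 worlds.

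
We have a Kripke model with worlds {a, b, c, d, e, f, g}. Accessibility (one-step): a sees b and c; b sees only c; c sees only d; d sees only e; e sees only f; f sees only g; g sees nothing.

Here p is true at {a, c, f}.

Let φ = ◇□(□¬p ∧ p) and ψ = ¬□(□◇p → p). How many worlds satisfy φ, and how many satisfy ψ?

3 and 2

For ◇□(□¬p ∧ p):
a: successors {b, c}; □(□¬p ∧ p) there: b:T, c:F. ✓
b: successors {c}; □(□¬p ∧ p) there: c:F. ✗
c: successors {d}; □(□¬p ∧ p) there: d:F. ✗
d: successors {e}; □(□¬p ∧ p) there: e:T. ✓
e: successors {f}; □(□¬p ∧ p) there: f:F. ✗
f: successors {g}; □(□¬p ∧ p) there: g:T. ✓
g: no successors, so ◇□(□¬p ∧ p) fails. ✗
— 3 worlds.
For ¬□(□◇p → p):
a: □(□◇p → p) is T. ✗
b: □(□◇p → p) is T. ✗
c: □(□◇p → p) is F. ✓
d: □(□◇p → p) is T. ✗
e: □(□◇p → p) is T. ✗
f: □(□◇p → p) is F. ✓
g: □(□◇p → p) is T. ✗
— 2 worlds.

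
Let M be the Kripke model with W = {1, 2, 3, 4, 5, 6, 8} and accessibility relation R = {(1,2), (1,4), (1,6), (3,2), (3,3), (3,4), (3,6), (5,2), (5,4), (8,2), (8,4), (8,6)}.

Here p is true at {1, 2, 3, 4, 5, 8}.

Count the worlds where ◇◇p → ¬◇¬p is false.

1: ◇◇p is F, ¬◇¬p is F. ✓
2: ◇◇p is F, ¬◇¬p is T. ✓
3: ◇◇p is T, ¬◇¬p is F. ✗
4: ◇◇p is F, ¬◇¬p is T. ✓
5: ◇◇p is F, ¬◇¬p is T. ✓
6: ◇◇p is F, ¬◇¬p is T. ✓
8: ◇◇p is F, ¬◇¬p is F. ✓
Satisfying worlds: {1, 2, 4, 5, 6, 8}.
So ◇◇p → ¬◇¬p fails at the other 1 world.

1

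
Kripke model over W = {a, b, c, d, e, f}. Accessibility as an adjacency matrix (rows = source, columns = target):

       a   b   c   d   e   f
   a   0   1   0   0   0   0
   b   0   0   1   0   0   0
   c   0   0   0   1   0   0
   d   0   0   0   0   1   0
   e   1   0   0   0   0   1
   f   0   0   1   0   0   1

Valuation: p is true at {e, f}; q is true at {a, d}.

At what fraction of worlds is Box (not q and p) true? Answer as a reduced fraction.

1/6

a: successors {b}; not q and p there: b:F. ✗
b: successors {c}; not q and p there: c:F. ✗
c: successors {d}; not q and p there: d:F. ✗
d: successors {e}; not q and p there: e:T. ✓
e: successors {a, f}; not q and p there: a:F, f:T. ✗
f: successors {c, f}; not q and p there: c:F, f:T. ✗
That's 1 of 6 worlds, so 1/6.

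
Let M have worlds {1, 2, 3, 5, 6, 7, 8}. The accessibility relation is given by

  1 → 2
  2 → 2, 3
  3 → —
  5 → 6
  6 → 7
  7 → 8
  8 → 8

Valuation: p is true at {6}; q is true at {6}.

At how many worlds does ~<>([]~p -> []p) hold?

6

1: <>([]~p -> []p) is F. ✓
2: <>([]~p -> []p) is T. ✗
3: <>([]~p -> []p) is F. ✓
5: <>([]~p -> []p) is F. ✓
6: <>([]~p -> []p) is F. ✓
7: <>([]~p -> []p) is F. ✓
8: <>([]~p -> []p) is F. ✓
Satisfying worlds: {1, 3, 5, 6, 7, 8}.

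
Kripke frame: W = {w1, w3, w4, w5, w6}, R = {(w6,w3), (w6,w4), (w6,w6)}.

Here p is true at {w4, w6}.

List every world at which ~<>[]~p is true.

w1: <>[]~p is F. ✓
w3: <>[]~p is F. ✓
w4: <>[]~p is F. ✓
w5: <>[]~p is F. ✓
w6: <>[]~p is T. ✗

{w1, w3, w4, w5}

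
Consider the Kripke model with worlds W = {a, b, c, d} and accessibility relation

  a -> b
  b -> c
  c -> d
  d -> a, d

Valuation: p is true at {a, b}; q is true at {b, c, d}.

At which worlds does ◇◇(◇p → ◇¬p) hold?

a: successors {b}; ◇(◇p → ◇¬p) there: b:T. ✓
b: successors {c}; ◇(◇p → ◇¬p) there: c:T. ✓
c: successors {d}; ◇(◇p → ◇¬p) there: d:T. ✓
d: successors {a, d}; ◇(◇p → ◇¬p) there: a:T, d:T. ✓

{a, b, c, d}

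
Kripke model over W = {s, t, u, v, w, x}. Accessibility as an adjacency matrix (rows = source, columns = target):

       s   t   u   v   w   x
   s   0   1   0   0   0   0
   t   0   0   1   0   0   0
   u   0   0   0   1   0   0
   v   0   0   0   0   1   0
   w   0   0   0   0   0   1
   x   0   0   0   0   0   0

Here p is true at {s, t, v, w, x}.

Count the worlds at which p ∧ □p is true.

4

s: p is T, □p is T. ✓
t: p is T, □p is F. ✗
u: p is F, □p is T. ✗
v: p is T, □p is T. ✓
w: p is T, □p is T. ✓
x: p is T, □p is T. ✓
Satisfying worlds: {s, v, w, x}.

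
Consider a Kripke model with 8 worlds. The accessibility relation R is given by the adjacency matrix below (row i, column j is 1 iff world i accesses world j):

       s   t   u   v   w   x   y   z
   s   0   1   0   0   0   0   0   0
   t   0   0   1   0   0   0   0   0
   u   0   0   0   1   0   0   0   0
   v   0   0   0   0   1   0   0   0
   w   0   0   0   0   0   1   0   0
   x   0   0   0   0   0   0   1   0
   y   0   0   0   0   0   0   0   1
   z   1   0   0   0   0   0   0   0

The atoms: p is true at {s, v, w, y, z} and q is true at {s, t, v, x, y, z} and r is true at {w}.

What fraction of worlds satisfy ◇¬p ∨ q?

7/8

s: ◇¬p is T, q is T. ✓
t: ◇¬p is T, q is T. ✓
u: ◇¬p is F, q is F. ✗
v: ◇¬p is F, q is T. ✓
w: ◇¬p is T, q is F. ✓
x: ◇¬p is F, q is T. ✓
y: ◇¬p is F, q is T. ✓
z: ◇¬p is F, q is T. ✓
That's 7 of 8 worlds, so 7/8.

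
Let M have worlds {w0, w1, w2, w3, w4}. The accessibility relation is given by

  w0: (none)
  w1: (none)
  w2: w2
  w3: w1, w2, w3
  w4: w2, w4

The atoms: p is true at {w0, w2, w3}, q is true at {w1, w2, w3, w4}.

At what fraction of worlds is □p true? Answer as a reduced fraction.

w0: no successors, so □p holds vacuously. ✓
w1: no successors, so □p holds vacuously. ✓
w2: successors {w2}; p there: w2:T. ✓
w3: successors {w1, w2, w3}; p there: w1:F, w2:T, w3:T. ✗
w4: successors {w2, w4}; p there: w2:T, w4:F. ✗
That's 3 of 5 worlds, so 3/5.

3/5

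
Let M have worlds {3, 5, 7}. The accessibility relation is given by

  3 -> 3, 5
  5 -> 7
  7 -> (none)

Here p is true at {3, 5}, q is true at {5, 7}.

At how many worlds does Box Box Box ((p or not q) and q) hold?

3: successors {3, 5}; Box Box ((p or not q) and q) there: 3:F, 5:T. ✗
5: successors {7}; Box Box ((p or not q) and q) there: 7:T. ✓
7: no successors, so Box Box Box ((p or not q) and q) holds vacuously. ✓
Satisfying worlds: {5, 7}.

2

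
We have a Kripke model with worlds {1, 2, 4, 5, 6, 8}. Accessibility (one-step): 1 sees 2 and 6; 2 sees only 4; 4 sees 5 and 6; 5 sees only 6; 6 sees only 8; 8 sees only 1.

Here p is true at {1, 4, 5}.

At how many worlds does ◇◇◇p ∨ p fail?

1: ◇◇◇p is T, p is T. ✓
2: ◇◇◇p is F, p is F. ✗
4: ◇◇◇p is T, p is T. ✓
5: ◇◇◇p is T, p is T. ✓
6: ◇◇◇p is F, p is F. ✗
8: ◇◇◇p is T, p is F. ✓
Satisfying worlds: {1, 4, 5, 8}.
So ◇◇◇p ∨ p fails at the other 2 worlds.

2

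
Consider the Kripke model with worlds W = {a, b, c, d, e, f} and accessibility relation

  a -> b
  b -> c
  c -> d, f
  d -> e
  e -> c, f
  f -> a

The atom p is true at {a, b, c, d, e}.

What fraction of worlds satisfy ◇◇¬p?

1/2

a: successors {b}; ◇¬p there: b:F. ✗
b: successors {c}; ◇¬p there: c:T. ✓
c: successors {d, f}; ◇¬p there: d:F, f:F. ✗
d: successors {e}; ◇¬p there: e:T. ✓
e: successors {c, f}; ◇¬p there: c:T, f:F. ✓
f: successors {a}; ◇¬p there: a:F. ✗
That's 3 of 6 worlds, so 3/6 = 1/2.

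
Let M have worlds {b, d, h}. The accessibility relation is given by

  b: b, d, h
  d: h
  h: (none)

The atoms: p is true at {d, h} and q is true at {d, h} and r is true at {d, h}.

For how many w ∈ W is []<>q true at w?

b: successors {b, d, h}; <>q there: b:T, d:T, h:F. ✗
d: successors {h}; <>q there: h:F. ✗
h: no successors, so []<>q holds vacuously. ✓
Satisfying worlds: {h}.

1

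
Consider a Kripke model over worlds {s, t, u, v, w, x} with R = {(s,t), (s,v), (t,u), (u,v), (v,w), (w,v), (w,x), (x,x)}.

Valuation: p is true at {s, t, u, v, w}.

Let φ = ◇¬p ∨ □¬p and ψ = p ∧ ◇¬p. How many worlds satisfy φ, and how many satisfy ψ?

For ◇¬p ∨ □¬p:
s: ◇¬p is F, □¬p is F. ✗
t: ◇¬p is F, □¬p is F. ✗
u: ◇¬p is F, □¬p is F. ✗
v: ◇¬p is F, □¬p is F. ✗
w: ◇¬p is T, □¬p is F. ✓
x: ◇¬p is T, □¬p is T. ✓
— 2 worlds.
For p ∧ ◇¬p:
s: p is T, ◇¬p is F. ✗
t: p is T, ◇¬p is F. ✗
u: p is T, ◇¬p is F. ✗
v: p is T, ◇¬p is F. ✗
w: p is T, ◇¬p is T. ✓
x: p is F, ◇¬p is T. ✗
— 1 world.

2 and 1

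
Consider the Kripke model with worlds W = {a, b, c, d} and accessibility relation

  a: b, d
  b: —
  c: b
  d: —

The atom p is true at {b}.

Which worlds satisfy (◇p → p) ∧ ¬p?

{d}

a: ◇p → p is F, ¬p is T. ✗
b: ◇p → p is T, ¬p is F. ✗
c: ◇p → p is F, ¬p is T. ✗
d: ◇p → p is T, ¬p is T. ✓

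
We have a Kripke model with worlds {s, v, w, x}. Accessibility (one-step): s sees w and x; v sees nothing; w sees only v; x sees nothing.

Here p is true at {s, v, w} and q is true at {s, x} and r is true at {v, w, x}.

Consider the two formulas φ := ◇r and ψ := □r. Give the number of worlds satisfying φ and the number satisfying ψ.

2 and 4

For ◇r:
s: successors {w, x}; r there: w:T, x:T. ✓
v: no successors, so ◇r fails. ✗
w: successors {v}; r there: v:T. ✓
x: no successors, so ◇r fails. ✗
— 2 worlds.
For □r:
s: successors {w, x}; r there: w:T, x:T. ✓
v: no successors, so □r holds vacuously. ✓
w: successors {v}; r there: v:T. ✓
x: no successors, so □r holds vacuously. ✓
— 4 worlds.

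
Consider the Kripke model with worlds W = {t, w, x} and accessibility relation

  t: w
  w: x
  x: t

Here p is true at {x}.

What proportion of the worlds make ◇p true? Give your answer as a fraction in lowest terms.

t: successors {w}; p there: w:F. ✗
w: successors {x}; p there: x:T. ✓
x: successors {t}; p there: t:F. ✗
That's 1 of 3 worlds, so 1/3.

1/3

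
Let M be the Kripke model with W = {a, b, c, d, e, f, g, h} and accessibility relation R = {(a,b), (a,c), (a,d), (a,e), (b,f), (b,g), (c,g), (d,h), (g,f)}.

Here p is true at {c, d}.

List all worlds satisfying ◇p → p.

{b, c, d, e, f, g, h}

a: ◇p is T, p is F. ✗
b: ◇p is F, p is F. ✓
c: ◇p is F, p is T. ✓
d: ◇p is F, p is T. ✓
e: ◇p is F, p is F. ✓
f: ◇p is F, p is F. ✓
g: ◇p is F, p is F. ✓
h: ◇p is F, p is F. ✓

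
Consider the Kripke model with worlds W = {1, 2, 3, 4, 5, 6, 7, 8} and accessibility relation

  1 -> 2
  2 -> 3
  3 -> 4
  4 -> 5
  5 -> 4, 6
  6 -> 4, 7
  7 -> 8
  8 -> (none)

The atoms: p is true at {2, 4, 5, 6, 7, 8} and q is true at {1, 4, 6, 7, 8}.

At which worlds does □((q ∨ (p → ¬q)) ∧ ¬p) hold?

{2, 8}

1: successors {2}; (q ∨ (p → ¬q)) ∧ ¬p there: 2:F. ✗
2: successors {3}; (q ∨ (p → ¬q)) ∧ ¬p there: 3:T. ✓
3: successors {4}; (q ∨ (p → ¬q)) ∧ ¬p there: 4:F. ✗
4: successors {5}; (q ∨ (p → ¬q)) ∧ ¬p there: 5:F. ✗
5: successors {4, 6}; (q ∨ (p → ¬q)) ∧ ¬p there: 4:F, 6:F. ✗
6: successors {4, 7}; (q ∨ (p → ¬q)) ∧ ¬p there: 4:F, 7:F. ✗
7: successors {8}; (q ∨ (p → ¬q)) ∧ ¬p there: 8:F. ✗
8: no successors, so □((q ∨ (p → ¬q)) ∧ ¬p) holds vacuously. ✓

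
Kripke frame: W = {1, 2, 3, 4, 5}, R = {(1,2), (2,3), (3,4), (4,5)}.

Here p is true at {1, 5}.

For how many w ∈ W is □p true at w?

1: successors {2}; p there: 2:F. ✗
2: successors {3}; p there: 3:F. ✗
3: successors {4}; p there: 4:F. ✗
4: successors {5}; p there: 5:T. ✓
5: no successors, so □p holds vacuously. ✓
Satisfying worlds: {4, 5}.

2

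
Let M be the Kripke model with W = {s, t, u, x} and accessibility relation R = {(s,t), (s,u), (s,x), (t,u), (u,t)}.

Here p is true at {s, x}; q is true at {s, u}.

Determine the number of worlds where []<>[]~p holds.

s: successors {t, u, x}; <>[]~p there: t:T, u:T, x:F. ✗
t: successors {u}; <>[]~p there: u:T. ✓
u: successors {t}; <>[]~p there: t:T. ✓
x: no successors, so []<>[]~p holds vacuously. ✓
Satisfying worlds: {t, u, x}.

3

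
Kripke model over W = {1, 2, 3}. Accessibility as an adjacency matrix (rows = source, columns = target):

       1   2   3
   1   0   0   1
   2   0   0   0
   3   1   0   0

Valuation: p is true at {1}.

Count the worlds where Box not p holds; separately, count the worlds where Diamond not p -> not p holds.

2 and 2

For Box not p:
1: successors {3}; not p there: 3:T. ✓
2: no successors, so Box not p holds vacuously. ✓
3: successors {1}; not p there: 1:F. ✗
— 2 worlds.
For Diamond not p -> not p:
1: Diamond not p is T, not p is F. ✗
2: Diamond not p is F, not p is T. ✓
3: Diamond not p is F, not p is T. ✓
— 2 worlds.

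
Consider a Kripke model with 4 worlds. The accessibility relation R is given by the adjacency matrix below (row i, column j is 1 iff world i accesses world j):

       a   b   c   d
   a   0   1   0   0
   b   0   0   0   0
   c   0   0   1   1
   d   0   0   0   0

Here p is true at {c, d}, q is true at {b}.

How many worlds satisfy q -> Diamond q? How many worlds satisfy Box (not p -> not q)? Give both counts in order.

3 and 3

For q -> Diamond q:
a: q is F, Diamond q is T. ✓
b: q is T, Diamond q is F. ✗
c: q is F, Diamond q is F. ✓
d: q is F, Diamond q is F. ✓
— 3 worlds.
For Box (not p -> not q):
a: successors {b}; not p -> not q there: b:F. ✗
b: no successors, so Box (not p -> not q) holds vacuously. ✓
c: successors {c, d}; not p -> not q there: c:T, d:T. ✓
d: no successors, so Box (not p -> not q) holds vacuously. ✓
— 3 worlds.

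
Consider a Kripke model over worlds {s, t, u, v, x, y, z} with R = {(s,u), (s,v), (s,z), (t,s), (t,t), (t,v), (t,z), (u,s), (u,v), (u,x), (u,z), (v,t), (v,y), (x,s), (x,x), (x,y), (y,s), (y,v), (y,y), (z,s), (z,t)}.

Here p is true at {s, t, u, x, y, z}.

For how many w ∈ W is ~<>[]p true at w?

2

s: <>[]p is T. ✗
t: <>[]p is T. ✗
u: <>[]p is T. ✗
v: <>[]p is F. ✓
x: <>[]p is T. ✗
y: <>[]p is T. ✗
z: <>[]p is F. ✓
Satisfying worlds: {v, z}.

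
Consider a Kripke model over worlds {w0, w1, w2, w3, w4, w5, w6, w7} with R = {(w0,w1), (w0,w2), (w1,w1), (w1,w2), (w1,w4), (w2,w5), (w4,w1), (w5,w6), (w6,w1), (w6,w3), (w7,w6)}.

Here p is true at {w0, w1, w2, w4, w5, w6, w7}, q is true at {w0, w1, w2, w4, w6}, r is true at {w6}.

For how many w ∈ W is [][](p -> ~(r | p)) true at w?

w0: successors {w1, w2}; [](p -> ~(r | p)) there: w1:F, w2:F. ✗
w1: successors {w1, w2, w4}; [](p -> ~(r | p)) there: w1:F, w2:F, w4:F. ✗
w2: successors {w5}; [](p -> ~(r | p)) there: w5:F. ✗
w3: no successors, so [][](p -> ~(r | p)) holds vacuously. ✓
w4: successors {w1}; [](p -> ~(r | p)) there: w1:F. ✗
w5: successors {w6}; [](p -> ~(r | p)) there: w6:F. ✗
w6: successors {w1, w3}; [](p -> ~(r | p)) there: w1:F, w3:T. ✗
w7: successors {w6}; [](p -> ~(r | p)) there: w6:F. ✗
Satisfying worlds: {w3}.

1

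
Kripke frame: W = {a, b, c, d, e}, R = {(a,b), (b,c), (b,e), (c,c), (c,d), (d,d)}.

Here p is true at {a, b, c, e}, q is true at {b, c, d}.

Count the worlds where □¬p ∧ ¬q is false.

a: □¬p is F, ¬q is T. ✗
b: □¬p is F, ¬q is F. ✗
c: □¬p is F, ¬q is F. ✗
d: □¬p is T, ¬q is F. ✗
e: □¬p is T, ¬q is T. ✓
Satisfying worlds: {e}.
So □¬p ∧ ¬q fails at the other 4 worlds.

4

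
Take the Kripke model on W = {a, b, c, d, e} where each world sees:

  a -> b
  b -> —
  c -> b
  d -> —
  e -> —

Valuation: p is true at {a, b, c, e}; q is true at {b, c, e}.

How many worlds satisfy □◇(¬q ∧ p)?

3

a: successors {b}; ◇(¬q ∧ p) there: b:F. ✗
b: no successors, so □◇(¬q ∧ p) holds vacuously. ✓
c: successors {b}; ◇(¬q ∧ p) there: b:F. ✗
d: no successors, so □◇(¬q ∧ p) holds vacuously. ✓
e: no successors, so □◇(¬q ∧ p) holds vacuously. ✓
Satisfying worlds: {b, d, e}.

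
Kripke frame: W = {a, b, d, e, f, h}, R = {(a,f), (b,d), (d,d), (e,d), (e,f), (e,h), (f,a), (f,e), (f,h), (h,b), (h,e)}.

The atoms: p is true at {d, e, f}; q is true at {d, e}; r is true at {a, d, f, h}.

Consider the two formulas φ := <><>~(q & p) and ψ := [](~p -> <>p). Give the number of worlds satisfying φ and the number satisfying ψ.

For <><>~(q & p):
a: successors {f}; <>~(q & p) there: f:T. ✓
b: successors {d}; <>~(q & p) there: d:F. ✗
d: successors {d}; <>~(q & p) there: d:F. ✗
e: successors {d, f, h}; <>~(q & p) there: d:F, f:T, h:T. ✓
f: successors {a, e, h}; <>~(q & p) there: a:T, e:T, h:T. ✓
h: successors {b, e}; <>~(q & p) there: b:F, e:T. ✓
— 4 worlds.
For [](~p -> <>p):
a: successors {f}; ~p -> <>p there: f:T. ✓
b: successors {d}; ~p -> <>p there: d:T. ✓
d: successors {d}; ~p -> <>p there: d:T. ✓
e: successors {d, f, h}; ~p -> <>p there: d:T, f:T, h:T. ✓
f: successors {a, e, h}; ~p -> <>p there: a:T, e:T, h:T. ✓
h: successors {b, e}; ~p -> <>p there: b:T, e:T. ✓
— 6 worlds.

4 and 6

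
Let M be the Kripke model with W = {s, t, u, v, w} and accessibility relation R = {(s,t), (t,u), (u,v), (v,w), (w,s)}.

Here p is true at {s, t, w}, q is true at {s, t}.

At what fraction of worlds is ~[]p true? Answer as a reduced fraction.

s: []p is T. ✗
t: []p is F. ✓
u: []p is F. ✓
v: []p is T. ✗
w: []p is T. ✗
That's 2 of 5 worlds, so 2/5.

2/5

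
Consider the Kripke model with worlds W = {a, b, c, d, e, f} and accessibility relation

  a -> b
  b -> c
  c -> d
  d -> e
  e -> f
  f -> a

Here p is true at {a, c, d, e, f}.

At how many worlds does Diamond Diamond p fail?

a: successors {b}; Diamond p there: b:T. ✓
b: successors {c}; Diamond p there: c:T. ✓
c: successors {d}; Diamond p there: d:T. ✓
d: successors {e}; Diamond p there: e:T. ✓
e: successors {f}; Diamond p there: f:T. ✓
f: successors {a}; Diamond p there: a:F. ✗
Satisfying worlds: {a, b, c, d, e}.
So Diamond Diamond p fails at the other 1 world.

1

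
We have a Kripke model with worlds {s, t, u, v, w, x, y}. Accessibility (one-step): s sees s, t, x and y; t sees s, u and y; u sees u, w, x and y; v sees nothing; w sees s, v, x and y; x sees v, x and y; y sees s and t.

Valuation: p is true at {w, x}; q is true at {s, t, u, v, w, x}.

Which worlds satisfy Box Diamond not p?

{s, t, u, v, y}

s: successors {s, t, x, y}; Diamond not p there: s:T, t:T, x:T, y:T. ✓
t: successors {s, u, y}; Diamond not p there: s:T, u:T, y:T. ✓
u: successors {u, w, x, y}; Diamond not p there: u:T, w:T, x:T, y:T. ✓
v: no successors, so Box Diamond not p holds vacuously. ✓
w: successors {s, v, x, y}; Diamond not p there: s:T, v:F, x:T, y:T. ✗
x: successors {v, x, y}; Diamond not p there: v:F, x:T, y:T. ✗
y: successors {s, t}; Diamond not p there: s:T, t:T. ✓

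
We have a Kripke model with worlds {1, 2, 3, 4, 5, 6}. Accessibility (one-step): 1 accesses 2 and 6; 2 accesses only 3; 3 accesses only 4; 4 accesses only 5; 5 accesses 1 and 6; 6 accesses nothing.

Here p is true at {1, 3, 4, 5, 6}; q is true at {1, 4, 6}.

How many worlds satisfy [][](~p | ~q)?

3

1: successors {2, 6}; [](~p | ~q) there: 2:T, 6:T. ✓
2: successors {3}; [](~p | ~q) there: 3:F. ✗
3: successors {4}; [](~p | ~q) there: 4:T. ✓
4: successors {5}; [](~p | ~q) there: 5:F. ✗
5: successors {1, 6}; [](~p | ~q) there: 1:F, 6:T. ✗
6: no successors, so [][](~p | ~q) holds vacuously. ✓
Satisfying worlds: {1, 3, 6}.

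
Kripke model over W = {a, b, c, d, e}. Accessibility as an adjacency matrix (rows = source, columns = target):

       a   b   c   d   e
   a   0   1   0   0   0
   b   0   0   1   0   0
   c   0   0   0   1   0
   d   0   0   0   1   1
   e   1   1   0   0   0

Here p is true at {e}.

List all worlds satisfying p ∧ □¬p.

a: p is F, □¬p is T. ✗
b: p is F, □¬p is T. ✗
c: p is F, □¬p is T. ✗
d: p is F, □¬p is F. ✗
e: p is T, □¬p is T. ✓

{e}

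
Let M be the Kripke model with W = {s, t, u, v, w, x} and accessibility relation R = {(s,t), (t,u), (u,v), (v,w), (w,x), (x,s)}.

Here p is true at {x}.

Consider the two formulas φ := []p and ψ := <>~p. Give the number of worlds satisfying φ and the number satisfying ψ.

1 and 5

For []p:
s: successors {t}; p there: t:F. ✗
t: successors {u}; p there: u:F. ✗
u: successors {v}; p there: v:F. ✗
v: successors {w}; p there: w:F. ✗
w: successors {x}; p there: x:T. ✓
x: successors {s}; p there: s:F. ✗
— 1 world.
For <>~p:
s: successors {t}; ~p there: t:T. ✓
t: successors {u}; ~p there: u:T. ✓
u: successors {v}; ~p there: v:T. ✓
v: successors {w}; ~p there: w:T. ✓
w: successors {x}; ~p there: x:F. ✗
x: successors {s}; ~p there: s:T. ✓
— 5 worlds.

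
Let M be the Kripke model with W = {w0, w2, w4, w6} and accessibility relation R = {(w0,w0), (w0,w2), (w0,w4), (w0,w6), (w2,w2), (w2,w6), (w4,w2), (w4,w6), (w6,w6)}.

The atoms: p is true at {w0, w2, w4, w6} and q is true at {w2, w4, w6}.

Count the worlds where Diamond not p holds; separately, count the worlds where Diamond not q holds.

For Diamond not p:
w0: successors {w0, w2, w4, w6}; not p there: w0:F, w2:F, w4:F, w6:F. ✗
w2: successors {w2, w6}; not p there: w2:F, w6:F. ✗
w4: successors {w2, w6}; not p there: w2:F, w6:F. ✗
w6: successors {w6}; not p there: w6:F. ✗
— 0 worlds.
For Diamond not q:
w0: successors {w0, w2, w4, w6}; not q there: w0:T, w2:F, w4:F, w6:F. ✓
w2: successors {w2, w6}; not q there: w2:F, w6:F. ✗
w4: successors {w2, w6}; not q there: w2:F, w6:F. ✗
w6: successors {w6}; not q there: w6:F. ✗
— 1 world.

0 and 1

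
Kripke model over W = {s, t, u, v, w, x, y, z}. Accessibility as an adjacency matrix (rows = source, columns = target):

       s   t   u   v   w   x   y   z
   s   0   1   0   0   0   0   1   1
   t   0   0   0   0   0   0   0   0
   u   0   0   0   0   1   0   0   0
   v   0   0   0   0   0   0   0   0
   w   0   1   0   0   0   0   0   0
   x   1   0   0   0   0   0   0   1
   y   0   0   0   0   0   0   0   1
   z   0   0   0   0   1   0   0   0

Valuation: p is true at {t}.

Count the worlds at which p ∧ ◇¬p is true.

s: p is F, ◇¬p is T. ✗
t: p is T, ◇¬p is F. ✗
u: p is F, ◇¬p is T. ✗
v: p is F, ◇¬p is F. ✗
w: p is F, ◇¬p is F. ✗
x: p is F, ◇¬p is T. ✗
y: p is F, ◇¬p is T. ✗
z: p is F, ◇¬p is T. ✗
Satisfying worlds: ∅.

0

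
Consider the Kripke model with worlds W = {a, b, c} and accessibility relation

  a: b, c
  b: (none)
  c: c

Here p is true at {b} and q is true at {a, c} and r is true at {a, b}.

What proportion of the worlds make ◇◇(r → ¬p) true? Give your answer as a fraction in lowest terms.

2/3

a: successors {b, c}; ◇(r → ¬p) there: b:F, c:T. ✓
b: no successors, so ◇◇(r → ¬p) fails. ✗
c: successors {c}; ◇(r → ¬p) there: c:T. ✓
That's 2 of 3 worlds, so 2/3.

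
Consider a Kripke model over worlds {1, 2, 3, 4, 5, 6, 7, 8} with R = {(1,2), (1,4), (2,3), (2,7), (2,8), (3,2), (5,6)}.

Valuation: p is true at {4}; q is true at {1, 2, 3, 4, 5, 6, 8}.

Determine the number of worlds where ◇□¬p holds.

4

1: successors {2, 4}; □¬p there: 2:T, 4:T. ✓
2: successors {3, 7, 8}; □¬p there: 3:T, 7:T, 8:T. ✓
3: successors {2}; □¬p there: 2:T. ✓
4: no successors, so ◇□¬p fails. ✗
5: successors {6}; □¬p there: 6:T. ✓
6: no successors, so ◇□¬p fails. ✗
7: no successors, so ◇□¬p fails. ✗
8: no successors, so ◇□¬p fails. ✗
Satisfying worlds: {1, 2, 3, 5}.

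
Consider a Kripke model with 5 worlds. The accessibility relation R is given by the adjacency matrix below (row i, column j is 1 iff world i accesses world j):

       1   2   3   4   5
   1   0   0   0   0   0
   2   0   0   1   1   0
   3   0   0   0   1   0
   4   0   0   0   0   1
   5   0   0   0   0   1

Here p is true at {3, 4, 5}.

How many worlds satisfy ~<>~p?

1: <>~p is F. ✓
2: <>~p is F. ✓
3: <>~p is F. ✓
4: <>~p is F. ✓
5: <>~p is F. ✓
Satisfying worlds: {1, 2, 3, 4, 5}.

5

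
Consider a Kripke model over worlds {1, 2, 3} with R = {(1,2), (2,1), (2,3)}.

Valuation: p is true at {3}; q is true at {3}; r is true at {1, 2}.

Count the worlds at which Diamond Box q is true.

1

1: successors {2}; Box q there: 2:F. ✗
2: successors {1, 3}; Box q there: 1:F, 3:T. ✓
3: no successors, so Diamond Box q fails. ✗
Satisfying worlds: {2}.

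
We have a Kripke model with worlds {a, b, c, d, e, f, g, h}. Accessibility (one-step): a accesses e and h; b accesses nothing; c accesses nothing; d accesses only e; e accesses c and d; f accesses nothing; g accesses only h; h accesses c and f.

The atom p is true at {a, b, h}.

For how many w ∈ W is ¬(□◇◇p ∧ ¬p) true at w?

6

a: □◇◇p ∧ ¬p is F. ✓
b: □◇◇p ∧ ¬p is F. ✓
c: □◇◇p ∧ ¬p is T. ✗
d: □◇◇p ∧ ¬p is F. ✓
e: □◇◇p ∧ ¬p is F. ✓
f: □◇◇p ∧ ¬p is T. ✗
g: □◇◇p ∧ ¬p is F. ✓
h: □◇◇p ∧ ¬p is F. ✓
Satisfying worlds: {a, b, d, e, g, h}.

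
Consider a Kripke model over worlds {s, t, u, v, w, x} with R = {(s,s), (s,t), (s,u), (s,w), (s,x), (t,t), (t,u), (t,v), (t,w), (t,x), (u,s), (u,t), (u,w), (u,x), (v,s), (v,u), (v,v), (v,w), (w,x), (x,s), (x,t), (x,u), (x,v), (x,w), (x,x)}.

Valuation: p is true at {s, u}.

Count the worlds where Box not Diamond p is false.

6

s: successors {s, t, u, w, x}; not Diamond p there: s:F, t:F, u:F, w:T, x:F. ✗
t: successors {t, u, v, w, x}; not Diamond p there: t:F, u:F, v:F, w:T, x:F. ✗
u: successors {s, t, w, x}; not Diamond p there: s:F, t:F, w:T, x:F. ✗
v: successors {s, u, v, w}; not Diamond p there: s:F, u:F, v:F, w:T. ✗
w: successors {x}; not Diamond p there: x:F. ✗
x: successors {s, t, u, v, w, x}; not Diamond p there: s:F, t:F, u:F, v:F, w:T, x:F. ✗
Satisfying worlds: ∅.
So Box not Diamond p fails at the other 6 worlds.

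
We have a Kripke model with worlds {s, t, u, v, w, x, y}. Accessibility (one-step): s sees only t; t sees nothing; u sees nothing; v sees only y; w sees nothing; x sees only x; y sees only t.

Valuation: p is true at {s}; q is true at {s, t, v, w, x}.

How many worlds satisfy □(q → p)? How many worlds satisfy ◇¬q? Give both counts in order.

4 and 1

For □(q → p):
s: successors {t}; q → p there: t:F. ✗
t: no successors, so □(q → p) holds vacuously. ✓
u: no successors, so □(q → p) holds vacuously. ✓
v: successors {y}; q → p there: y:T. ✓
w: no successors, so □(q → p) holds vacuously. ✓
x: successors {x}; q → p there: x:F. ✗
y: successors {t}; q → p there: t:F. ✗
— 4 worlds.
For ◇¬q:
s: successors {t}; ¬q there: t:F. ✗
t: no successors, so ◇¬q fails. ✗
u: no successors, so ◇¬q fails. ✗
v: successors {y}; ¬q there: y:T. ✓
w: no successors, so ◇¬q fails. ✗
x: successors {x}; ¬q there: x:F. ✗
y: successors {t}; ¬q there: t:F. ✗
— 1 world.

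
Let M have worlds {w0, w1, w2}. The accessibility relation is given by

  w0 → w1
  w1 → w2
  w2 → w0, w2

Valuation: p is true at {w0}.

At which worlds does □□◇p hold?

{w0}

w0: successors {w1}; □◇p there: w1:T. ✓
w1: successors {w2}; □◇p there: w2:F. ✗
w2: successors {w0, w2}; □◇p there: w0:F, w2:F. ✗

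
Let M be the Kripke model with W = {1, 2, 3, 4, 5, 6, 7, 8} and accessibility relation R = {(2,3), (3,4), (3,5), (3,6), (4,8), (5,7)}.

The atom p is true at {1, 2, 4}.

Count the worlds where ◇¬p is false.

1: no successors, so ◇¬p fails. ✗
2: successors {3}; ¬p there: 3:T. ✓
3: successors {4, 5, 6}; ¬p there: 4:F, 5:T, 6:T. ✓
4: successors {8}; ¬p there: 8:T. ✓
5: successors {7}; ¬p there: 7:T. ✓
6: no successors, so ◇¬p fails. ✗
7: no successors, so ◇¬p fails. ✗
8: no successors, so ◇¬p fails. ✗
Satisfying worlds: {2, 3, 4, 5}.
So ◇¬p fails at the other 4 worlds.

4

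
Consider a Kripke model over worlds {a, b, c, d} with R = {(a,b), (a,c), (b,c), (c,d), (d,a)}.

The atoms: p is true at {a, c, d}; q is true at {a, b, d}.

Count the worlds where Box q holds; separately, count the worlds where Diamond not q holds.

For Box q:
a: successors {b, c}; q there: b:T, c:F. ✗
b: successors {c}; q there: c:F. ✗
c: successors {d}; q there: d:T. ✓
d: successors {a}; q there: a:T. ✓
— 2 worlds.
For Diamond not q:
a: successors {b, c}; not q there: b:F, c:T. ✓
b: successors {c}; not q there: c:T. ✓
c: successors {d}; not q there: d:F. ✗
d: successors {a}; not q there: a:F. ✗
— 2 worlds.

2 and 2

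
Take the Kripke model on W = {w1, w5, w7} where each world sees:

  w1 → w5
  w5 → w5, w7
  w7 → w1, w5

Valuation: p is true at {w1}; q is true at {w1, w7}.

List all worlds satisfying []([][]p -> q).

{w1, w5, w7}

w1: successors {w5}; [][]p -> q there: w5:T. ✓
w5: successors {w5, w7}; [][]p -> q there: w5:T, w7:T. ✓
w7: successors {w1, w5}; [][]p -> q there: w1:T, w5:T. ✓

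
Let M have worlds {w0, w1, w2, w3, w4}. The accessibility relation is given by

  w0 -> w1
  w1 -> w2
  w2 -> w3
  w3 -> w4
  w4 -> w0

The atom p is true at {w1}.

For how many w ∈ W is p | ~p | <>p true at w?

w0: p is F, ~p | <>p is T. ✓
w1: p is T, ~p | <>p is F. ✓
w2: p is F, ~p | <>p is T. ✓
w3: p is F, ~p | <>p is T. ✓
w4: p is F, ~p | <>p is T. ✓
Satisfying worlds: {w0, w1, w2, w3, w4}.

5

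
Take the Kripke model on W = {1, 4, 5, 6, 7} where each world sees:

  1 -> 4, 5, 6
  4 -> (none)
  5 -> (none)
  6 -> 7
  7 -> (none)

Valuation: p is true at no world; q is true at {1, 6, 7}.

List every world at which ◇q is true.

1: successors {4, 5, 6}; q there: 4:F, 5:F, 6:T. ✓
4: no successors, so ◇q fails. ✗
5: no successors, so ◇q fails. ✗
6: successors {7}; q there: 7:T. ✓
7: no successors, so ◇q fails. ✗

{1, 6}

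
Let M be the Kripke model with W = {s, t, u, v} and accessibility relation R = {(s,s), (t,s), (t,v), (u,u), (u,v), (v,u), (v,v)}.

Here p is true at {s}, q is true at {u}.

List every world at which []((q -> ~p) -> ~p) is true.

s: successors {s}; (q -> ~p) -> ~p there: s:F. ✗
t: successors {s, v}; (q -> ~p) -> ~p there: s:F, v:T. ✗
u: successors {u, v}; (q -> ~p) -> ~p there: u:T, v:T. ✓
v: successors {u, v}; (q -> ~p) -> ~p there: u:T, v:T. ✓

{u, v}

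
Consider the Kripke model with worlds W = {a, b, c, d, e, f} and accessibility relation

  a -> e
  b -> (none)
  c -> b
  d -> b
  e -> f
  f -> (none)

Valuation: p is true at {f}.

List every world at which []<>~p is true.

a: successors {e}; <>~p there: e:F. ✗
b: no successors, so []<>~p holds vacuously. ✓
c: successors {b}; <>~p there: b:F. ✗
d: successors {b}; <>~p there: b:F. ✗
e: successors {f}; <>~p there: f:F. ✗
f: no successors, so []<>~p holds vacuously. ✓

{b, f}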